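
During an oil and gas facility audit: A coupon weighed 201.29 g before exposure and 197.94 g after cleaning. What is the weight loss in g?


Weight loss = initial − final
WL = 201.29 − 197.94 = 3.35 g

3.35 g


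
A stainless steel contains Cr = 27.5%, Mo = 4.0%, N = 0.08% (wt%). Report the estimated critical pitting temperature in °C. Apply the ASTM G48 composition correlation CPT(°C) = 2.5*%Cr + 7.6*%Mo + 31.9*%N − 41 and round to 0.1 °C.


Apply the ASTM G48 empirical CPT estimate: CPT(°C) = 2.5*%Cr + 7.6*%Mo + 31.9*%N − 41
2.5*27.5 = 68.75; 7.6*4.0 = 30.4; 31.9*0.08 = 2.552
CPT = 68.75 + 30.4 + 2.552 − 41 = 60.702 °C
Rounded to 0.1 °C: CPT ≈ 60.7 °C

60.7 °C


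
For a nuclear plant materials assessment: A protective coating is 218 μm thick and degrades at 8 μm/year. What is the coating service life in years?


Service life = thickness / degradation rate
Life = 218 / 8 = 27.3 years

27.3 years


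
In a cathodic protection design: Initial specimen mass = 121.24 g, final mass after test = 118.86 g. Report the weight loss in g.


Weight loss = initial − final
WL = 121.24 − 118.86 = 2.38 g

2.38 g


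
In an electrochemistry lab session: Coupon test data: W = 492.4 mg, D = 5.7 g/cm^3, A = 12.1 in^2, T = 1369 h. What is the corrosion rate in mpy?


Apply the mpy weight-loss relation: CR = 534 * W / (D * A * T)
Numerator: 534 * 492.4 = 262941.6
Denominator: 5.7 * 12.1 * 1369 = 94419.93
CR = 262941.6 / 94419.93 = 2.78481 mpy

2.78481 mpy


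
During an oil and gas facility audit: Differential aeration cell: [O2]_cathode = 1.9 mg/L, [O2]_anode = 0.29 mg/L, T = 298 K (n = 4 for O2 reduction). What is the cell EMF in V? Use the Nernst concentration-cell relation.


Apply the Nernst concentration-cell relation: E = (RT/nF)*ln(C_cathode/C_anode)
RT/nF = 8.314*298/(4*96485) = 0.00641958 V
ln(1.9/0.29) = 1.87973
E = 0.00641958 * 1.87973 = 0.01207 V

0.01207 V


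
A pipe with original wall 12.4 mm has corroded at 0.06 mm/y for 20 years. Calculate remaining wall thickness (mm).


Remaining wall = original − CR × time
t = 12.4 − 0.06*20 = 12.4 − 1.2 = 11.2 mm

11.2 mm


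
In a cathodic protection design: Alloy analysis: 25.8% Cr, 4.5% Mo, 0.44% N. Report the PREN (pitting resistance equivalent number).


Apply the PREN formula: PREN = Cr + 3.3*Mo + 16*N
PREN = 25.8 + 3.3*4.5 + 16*0.44
PREN = 25.8 + 14.85 + 7.04 = 47.69

47.69


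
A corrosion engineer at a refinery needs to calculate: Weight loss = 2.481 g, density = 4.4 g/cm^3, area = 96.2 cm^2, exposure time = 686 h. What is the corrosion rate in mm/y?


Apply the mm/y weight-loss relation: CR = 87600 * W / (D * A * T)
Numerator: 87600 * 2.481 = 217335.6
Denominator: 4.4 * 96.2 * 686 = 290370.08
CR = 217335.6 / 290370.08 = 0.74848 mm/y

0.74848 mm/y


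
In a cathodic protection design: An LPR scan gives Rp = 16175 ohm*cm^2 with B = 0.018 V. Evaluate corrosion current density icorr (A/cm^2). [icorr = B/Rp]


Apply the Stern-Geary relation: icorr = B / Rp
icorr = 0.018 / 16175 = 1.113×10^-6 A/cm^2

1.113×10^-6 A/cm^2


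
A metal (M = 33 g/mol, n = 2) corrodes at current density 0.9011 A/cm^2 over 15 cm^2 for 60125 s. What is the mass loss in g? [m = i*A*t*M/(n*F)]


Apply Faraday's law: m = i*A*t*M / (n*F)
Total charge passed Q = i*A*t = 0.9011*15*60125 = 812679.5625 C
m = Q*M/(n*F) = 812679.5625*33/(2*96485) = 138.977 g

138.977 g


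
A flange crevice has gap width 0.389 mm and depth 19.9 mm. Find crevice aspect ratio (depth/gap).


Aspect ratio = depth / gap
Ratio = 19.9 / 0.389 = 51.2

51.2


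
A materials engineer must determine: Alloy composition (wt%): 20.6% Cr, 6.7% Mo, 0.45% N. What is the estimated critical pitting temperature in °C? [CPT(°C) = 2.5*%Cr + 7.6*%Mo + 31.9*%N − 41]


Apply the ASTM G48 empirical CPT estimate: CPT(°C) = 2.5*%Cr + 7.6*%Mo + 31.9*%N − 41
2.5*20.6 = 51.5; 7.6*6.7 = 50.92; 31.9*0.45 = 14.355
CPT = 51.5 + 50.92 + 14.355 − 41 = 75.775 °C
Rounded to 0.1 °C: CPT ≈ 75.8 °C

75.8 °C


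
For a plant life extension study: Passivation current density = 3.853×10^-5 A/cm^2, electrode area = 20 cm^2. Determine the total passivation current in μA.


I = i_pass * A, then convert A → μA (×10^6)
I = 3.853×10^-5 * 20 * 10^6 = 770.6 μA

770.6 μA


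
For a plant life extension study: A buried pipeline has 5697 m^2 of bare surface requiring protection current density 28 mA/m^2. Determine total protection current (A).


I = area * current density, then convert mA → A (÷1000)
I = 5697 * 28 / 1000 = 159.52 A

159.52 A


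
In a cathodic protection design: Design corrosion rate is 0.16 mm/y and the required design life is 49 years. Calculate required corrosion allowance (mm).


Corrosion allowance = CR × design life
CA = 0.16 * 49 = 7.84 mm

7.84 mm


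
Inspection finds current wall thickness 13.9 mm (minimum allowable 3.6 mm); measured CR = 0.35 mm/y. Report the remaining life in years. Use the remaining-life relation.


Apply the remaining-life relation: RL = (t_current − t_min) / CR
RL = (13.9 − 3.6) / 0.35 = 10.3 / 0.35 = 29.4 years

29.4 years


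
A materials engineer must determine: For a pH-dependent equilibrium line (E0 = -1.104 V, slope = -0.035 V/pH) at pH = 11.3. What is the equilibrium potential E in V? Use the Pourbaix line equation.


Apply the Pourbaix line equation: E = E0 + slope*pH
E = -1.104 + (-0.035)*11.3 = -1.104 + (-0.3955) = -1.4995 V
Rounded to 4 decimal places: E = -1.4995 V

-1.4995 V


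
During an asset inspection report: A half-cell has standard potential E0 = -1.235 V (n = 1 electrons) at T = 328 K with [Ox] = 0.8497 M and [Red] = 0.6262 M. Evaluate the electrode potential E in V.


Apply the Nernst equation: E = E0 + (RT/nF)*ln([Ox]/[Red])
Step 1: RT/nF = 8.314*328/(1*96485) = 0.02826338 V
Step 2: [Ox]/[Red] = 0.8497/0.6262 = 1.356915
Step 3: ln(1.356915) = 0.305214
Step 4: correction = 0.02826338 * 0.305214 = 0.009 V
E = -1.235 + 0.009 = -1.226 V

-1.226 V


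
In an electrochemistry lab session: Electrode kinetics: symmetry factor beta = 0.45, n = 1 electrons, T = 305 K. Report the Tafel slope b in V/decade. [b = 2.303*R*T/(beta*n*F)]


Apply the Tafel slope relation: b = 2.303*R*T/(beta*n*F)
Numerator: 2.303 * 8.314 * 305 = 5839.88
Denominator: 0.45 * 1 * 96485 = 43418.25
b = 5839.88 / 43418.25 = 0.135 V/decade

0.135 V/decade


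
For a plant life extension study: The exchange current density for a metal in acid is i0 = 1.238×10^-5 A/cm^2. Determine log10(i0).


i0 = 1.238×10^-5 A/cm^2
log10(i0) = -4.907

-4.907


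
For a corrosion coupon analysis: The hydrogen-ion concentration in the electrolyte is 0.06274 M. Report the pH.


pH = −log10[H+]
pH = −log10(0.06274) = 1.2

1.2


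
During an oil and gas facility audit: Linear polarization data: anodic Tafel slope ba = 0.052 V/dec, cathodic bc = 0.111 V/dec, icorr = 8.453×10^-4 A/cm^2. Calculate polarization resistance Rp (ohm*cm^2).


Apply the Stern-Geary equation: Rp = ba*bc / (2.303*icorr*(ba+bc))
ba*bc = 0.052*0.111 = 0.005772
ba+bc = 0.163; 2.303*icorr*(ba+bc) = 2.303*8.453×10^-4*0.163 = 3.1731632×10^-4
Rp = 0.005772 / 3.1731632×10^-4 = 18.19 ohm*cm^2

18.19 ohm*cm^2


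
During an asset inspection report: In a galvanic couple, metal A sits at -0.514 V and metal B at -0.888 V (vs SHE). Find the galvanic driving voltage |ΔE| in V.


Driving voltage is the absolute potential difference.
|ΔE| = |-0.514 − (-0.888)| = 0.374 V

0.374 V


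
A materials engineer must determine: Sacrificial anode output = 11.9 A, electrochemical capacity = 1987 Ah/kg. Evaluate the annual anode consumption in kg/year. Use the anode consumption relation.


Annual consumption = current * hours per year / capacity
Rate = 11.9 * 8760 / 1987 = 52.5 kg/year

52.5 kg/year


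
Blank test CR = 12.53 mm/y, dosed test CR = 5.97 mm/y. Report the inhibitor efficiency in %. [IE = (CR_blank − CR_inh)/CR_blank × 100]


Apply the inhibitor-efficiency definition: IE = (CR_blank − CR_inh)/CR_blank × 100
IE = (12.53 − 5.97) / 12.53 × 100
IE = 6.56 / 12.53 × 100 = 52.4 %

52.4 %


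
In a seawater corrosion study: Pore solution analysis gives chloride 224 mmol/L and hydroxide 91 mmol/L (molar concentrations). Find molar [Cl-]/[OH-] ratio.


Threshold parameter = [Cl-] / [OH-] (molar basis; both in mmol/L, so units cancel)
Ratio = 224 / 91 = 2.46

2.46


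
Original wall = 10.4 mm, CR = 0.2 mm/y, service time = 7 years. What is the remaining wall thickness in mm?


Remaining wall = original − CR × time
t = 10.4 − 0.2*7 = 10.4 − 1.4 = 9.0 mm

9.0 mm


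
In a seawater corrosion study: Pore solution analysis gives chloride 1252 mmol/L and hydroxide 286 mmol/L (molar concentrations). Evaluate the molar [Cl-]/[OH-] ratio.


Threshold parameter = [Cl-] / [OH-] (molar basis; both in mmol/L, so units cancel)
Ratio = 1252 / 286 = 4.38

4.38


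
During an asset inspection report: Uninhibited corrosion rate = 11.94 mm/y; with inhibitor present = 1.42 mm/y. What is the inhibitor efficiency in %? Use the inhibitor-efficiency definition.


Apply the inhibitor-efficiency definition: IE = (CR_blank − CR_inh)/CR_blank × 100
IE = (11.94 − 1.42) / 11.94 × 100
IE = 10.52 / 11.94 × 100 = 88.1 %

88.1 %


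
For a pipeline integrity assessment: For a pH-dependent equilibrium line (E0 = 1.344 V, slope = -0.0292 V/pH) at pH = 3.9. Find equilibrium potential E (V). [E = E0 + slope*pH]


Apply the Pourbaix line equation: E = E0 + slope*pH
E = 1.344 + (-0.0292)*3.9 = 1.344 + (-0.11388) = 1.23012 V
Rounded to 3 decimal places: E = 1.230 V

1.230 V


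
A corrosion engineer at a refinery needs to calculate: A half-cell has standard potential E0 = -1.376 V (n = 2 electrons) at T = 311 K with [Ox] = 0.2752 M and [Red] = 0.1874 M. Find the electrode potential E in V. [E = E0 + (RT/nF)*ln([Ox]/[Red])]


Apply the Nernst equation: E = E0 + (RT/nF)*ln([Ox]/[Red])
Step 1: RT/nF = 8.314*311/(2*96485) = 0.01339925 V
Step 2: [Ox]/[Red] = 0.2752/0.1874 = 1.468517
Step 3: ln(1.468517) = 0.384253
Step 4: correction = 0.01339925 * 0.384253 = 0.0051 V
E = -1.376 + 0.0051 = -1.3709 V

-1.3709 V


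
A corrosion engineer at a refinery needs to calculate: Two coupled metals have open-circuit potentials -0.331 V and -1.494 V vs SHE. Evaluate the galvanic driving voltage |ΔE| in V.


Driving voltage is the absolute potential difference.
|ΔE| = |-0.331 − (-1.494)| = 1.163 V

1.163 V


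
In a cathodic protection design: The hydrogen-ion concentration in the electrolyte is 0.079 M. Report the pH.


pH = −log10[H+]
pH = −log10(0.079) = 1.1

1.1


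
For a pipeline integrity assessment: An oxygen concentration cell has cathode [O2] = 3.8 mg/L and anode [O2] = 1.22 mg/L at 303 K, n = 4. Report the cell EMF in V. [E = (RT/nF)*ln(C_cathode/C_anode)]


Apply the Nernst concentration-cell relation: E = (RT/nF)*ln(C_cathode/C_anode)
RT/nF = 8.314*303/(4*96485) = 0.00652729 V
ln(3.8/1.22) = 1.13615
E = 0.00652729 * 1.13615 = 0.00742 V

0.00742 V


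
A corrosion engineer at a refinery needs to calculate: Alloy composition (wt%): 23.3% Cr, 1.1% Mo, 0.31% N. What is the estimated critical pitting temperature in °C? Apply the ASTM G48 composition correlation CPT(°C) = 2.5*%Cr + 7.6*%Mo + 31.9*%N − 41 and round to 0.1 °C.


Apply the ASTM G48 empirical CPT estimate: CPT(°C) = 2.5*%Cr + 7.6*%Mo + 31.9*%N − 41
2.5*23.3 = 58.25; 7.6*1.1 = 8.36; 31.9*0.31 = 9.889
CPT = 58.25 + 8.36 + 9.889 − 41 = 35.499 °C
Rounded to 0.1 °C: CPT ≈ 35.5 °C

35.5 °C


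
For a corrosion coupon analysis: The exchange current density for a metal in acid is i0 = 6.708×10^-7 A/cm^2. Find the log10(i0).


i0 = 6.708×10^-7 A/cm^2
log10(i0) = -6.173

-6.173


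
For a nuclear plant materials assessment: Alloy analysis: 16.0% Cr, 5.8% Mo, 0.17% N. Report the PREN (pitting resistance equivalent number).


Apply the PREN formula: PREN = Cr + 3.3*Mo + 16*N
PREN = 16.0 + 3.3*5.8 + 16*0.17
PREN = 16.0 + 19.14 + 2.72 = 37.86

37.86


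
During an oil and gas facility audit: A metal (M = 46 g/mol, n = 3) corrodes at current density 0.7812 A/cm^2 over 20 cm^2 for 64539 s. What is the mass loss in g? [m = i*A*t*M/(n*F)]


Apply Faraday's law: m = i*A*t*M / (n*F)
Total charge passed Q = i*A*t = 0.7812*20*64539 = 1008357.336 C
m = Q*M/(n*F) = 1008357.336*46/(3*96485) = 160.247 g

160.247 g


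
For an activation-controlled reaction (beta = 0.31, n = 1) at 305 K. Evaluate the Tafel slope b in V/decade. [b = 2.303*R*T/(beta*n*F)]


Apply the Tafel slope relation: b = 2.303*R*T/(beta*n*F)
Numerator: 2.303 * 8.314 * 305 = 5839.88
Denominator: 0.31 * 1 * 96485 = 29910.35
b = 5839.88 / 29910.35 = 0.195 V/decade

0.195 V/decade


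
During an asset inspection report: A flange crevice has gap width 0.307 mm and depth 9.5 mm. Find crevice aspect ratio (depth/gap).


Aspect ratio = depth / gap
Ratio = 9.5 / 0.307 = 30.9

30.9


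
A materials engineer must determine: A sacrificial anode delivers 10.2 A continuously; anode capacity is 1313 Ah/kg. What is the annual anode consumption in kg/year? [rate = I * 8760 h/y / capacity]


Annual consumption = current * hours per year / capacity
Rate = 10.2 * 8760 / 1313 = 68.1 kg/year

68.1 kg/year


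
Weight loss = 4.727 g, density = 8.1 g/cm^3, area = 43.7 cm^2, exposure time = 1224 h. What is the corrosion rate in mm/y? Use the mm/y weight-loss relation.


Apply the mm/y weight-loss relation: CR = 87600 * W / (D * A * T)
Numerator: 87600 * 4.727 = 414085.2
Denominator: 8.1 * 43.7 * 1224 = 433259.28
CR = 414085.2 / 433259.28 = 0.955745 mm/y

0.955745 mm/y


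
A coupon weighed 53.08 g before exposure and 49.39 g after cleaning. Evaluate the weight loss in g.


Weight loss = initial − final
WL = 53.08 − 49.39 = 3.69 g

3.69 g


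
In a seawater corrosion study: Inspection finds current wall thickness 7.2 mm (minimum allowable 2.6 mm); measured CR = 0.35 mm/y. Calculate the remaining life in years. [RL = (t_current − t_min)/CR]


Apply the remaining-life relation: RL = (t_current − t_min) / CR
RL = (7.2 − 2.6) / 0.35 = 4.6 / 0.35 = 13.1 years

13.1 years


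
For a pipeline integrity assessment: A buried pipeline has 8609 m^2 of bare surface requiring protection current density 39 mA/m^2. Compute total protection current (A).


I = area * current density, then convert mA → A (÷1000)
I = 8609 * 39 / 1000 = 335.75 A

335.75 A


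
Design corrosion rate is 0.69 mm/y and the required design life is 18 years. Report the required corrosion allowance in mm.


Corrosion allowance = CR × design life
CA = 0.69 * 18 = 12.42 mm

12.42 mm


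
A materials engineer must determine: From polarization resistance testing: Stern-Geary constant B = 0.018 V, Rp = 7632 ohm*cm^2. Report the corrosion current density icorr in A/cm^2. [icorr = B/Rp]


Apply the Stern-Geary relation: icorr = B / Rp
icorr = 0.018 / 7632 = 2.358×10^-6 A/cm^2

2.358×10^-6 A/cm^2


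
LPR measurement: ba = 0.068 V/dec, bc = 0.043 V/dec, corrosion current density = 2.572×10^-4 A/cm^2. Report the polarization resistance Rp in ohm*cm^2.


Apply the Stern-Geary equation: Rp = ba*bc / (2.303*icorr*(ba+bc))
ba*bc = 0.068*0.043 = 0.002924
ba+bc = 0.111; 2.303*icorr*(ba+bc) = 2.303*2.572×10^-4*0.111 = 6.5748808×10^-5
Rp = 0.002924 / 6.5748808×10^-5 = 44.5 ohm*cm^2

44.5 ohm*cm^2


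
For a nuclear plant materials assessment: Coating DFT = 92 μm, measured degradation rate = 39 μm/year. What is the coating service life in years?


Service life = thickness / degradation rate
Life = 92 / 39 = 2.4 years

2.4 years


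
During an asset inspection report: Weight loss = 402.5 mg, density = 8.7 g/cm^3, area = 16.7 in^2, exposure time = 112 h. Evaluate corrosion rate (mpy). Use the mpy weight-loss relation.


Apply the mpy weight-loss relation: CR = 534 * W / (D * A * T)
Numerator: 534 * 402.5 = 214935.0
Denominator: 8.7 * 16.7 * 112 = 16272.48
CR = 214935.0 / 16272.48 = 13.2085 mpy

13.2085 mpy


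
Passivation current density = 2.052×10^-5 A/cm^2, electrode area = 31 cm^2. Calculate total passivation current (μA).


I = i_pass * A, then convert A → μA (×10^6)
I = 2.052×10^-5 * 31 * 10^6 = 636.12 μA

636.12 μA


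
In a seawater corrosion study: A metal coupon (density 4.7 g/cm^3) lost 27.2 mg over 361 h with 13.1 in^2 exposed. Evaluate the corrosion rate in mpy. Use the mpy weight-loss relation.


Apply the mpy weight-loss relation: CR = 534 * W / (D * A * T)
Numerator: 534 * 27.2 = 14524.8
Denominator: 4.7 * 13.1 * 361 = 22226.77
CR = 14524.8 / 22226.77 = 0.653 mpy

0.653 mpy


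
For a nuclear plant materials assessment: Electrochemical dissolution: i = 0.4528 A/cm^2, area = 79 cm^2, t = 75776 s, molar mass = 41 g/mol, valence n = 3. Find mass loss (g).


Apply Faraday's law: m = i*A*t*M / (n*F)
Total charge passed Q = i*A*t = 0.4528*79*75776 = 2710598.4512 C
m = Q*M/(n*F) = 2710598.4512*41/(3*96485) = 383.944 g

383.944 g


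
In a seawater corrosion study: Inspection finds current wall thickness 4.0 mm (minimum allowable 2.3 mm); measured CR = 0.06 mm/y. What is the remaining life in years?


Apply the remaining-life relation: RL = (t_current − t_min) / CR
RL = (4.0 − 2.3) / 0.06 = 1.7 / 0.06 = 28.3 years

28.3 years


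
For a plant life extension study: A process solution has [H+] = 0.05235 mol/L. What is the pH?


pH = −log10[H+]
pH = −log10(0.05235) = 1.28

1.28


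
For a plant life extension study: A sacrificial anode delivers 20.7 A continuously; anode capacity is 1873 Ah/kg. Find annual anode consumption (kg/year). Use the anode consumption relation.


Annual consumption = current * hours per year / capacity
Rate = 20.7 * 8760 / 1873 = 96.8 kg/year

96.8 kg/year


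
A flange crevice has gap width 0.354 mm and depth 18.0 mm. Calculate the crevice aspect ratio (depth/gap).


Aspect ratio = depth / gap
Ratio = 18.0 / 0.354 = 50.8

50.8


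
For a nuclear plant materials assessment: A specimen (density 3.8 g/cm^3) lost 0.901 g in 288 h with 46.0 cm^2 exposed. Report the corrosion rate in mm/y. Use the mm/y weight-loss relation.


Apply the mm/y weight-loss relation: CR = 87600 * W / (D * A * T)
Numerator: 87600 * 0.901 = 78927.6
Denominator: 3.8 * 46.0 * 288 = 50342.4
CR = 78927.6 / 50342.4 = 1.5678 mm/y

1.5678 mm/y


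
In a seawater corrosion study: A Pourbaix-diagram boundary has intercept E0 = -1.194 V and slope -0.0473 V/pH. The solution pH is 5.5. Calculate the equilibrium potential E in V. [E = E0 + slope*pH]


Apply the Pourbaix line equation: E = E0 + slope*pH
E = -1.194 + (-0.0473)*5.5 = -1.194 + (-0.26015) = -1.45415 V
Rounded to 4 decimal places: E = -1.4542 V

-1.4542 V


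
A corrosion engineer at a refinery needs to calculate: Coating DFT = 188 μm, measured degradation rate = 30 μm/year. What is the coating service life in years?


Service life = thickness / degradation rate
Life = 188 / 30 = 6.3 years

6.3 years


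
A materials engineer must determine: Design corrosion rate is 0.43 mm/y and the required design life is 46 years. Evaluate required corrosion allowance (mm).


Corrosion allowance = CR × design life
CA = 0.43 * 46 = 19.78 mm

19.78 mm


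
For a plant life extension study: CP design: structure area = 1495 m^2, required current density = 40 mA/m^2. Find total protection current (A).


I = area * current density, then convert mA → A (÷1000)
I = 1495 * 40 / 1000 = 59.8 A

59.8 A


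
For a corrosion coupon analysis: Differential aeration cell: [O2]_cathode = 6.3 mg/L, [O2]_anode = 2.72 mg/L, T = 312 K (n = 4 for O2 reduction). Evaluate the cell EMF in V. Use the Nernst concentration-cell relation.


Apply the Nernst concentration-cell relation: E = (RT/nF)*ln(C_cathode/C_anode)
RT/nF = 8.314*312/(4*96485) = 0.00672117 V
ln(6.3/2.72) = 0.83992
E = 0.00672117 * 0.83992 = 0.00565 V

0.00565 V


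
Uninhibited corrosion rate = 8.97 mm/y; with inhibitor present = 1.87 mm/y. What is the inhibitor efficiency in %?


Apply the inhibitor-efficiency definition: IE = (CR_blank − CR_inh)/CR_blank × 100
IE = (8.97 − 1.87) / 8.97 × 100
IE = 7.1 / 8.97 × 100 = 79.2 %

79.2 %


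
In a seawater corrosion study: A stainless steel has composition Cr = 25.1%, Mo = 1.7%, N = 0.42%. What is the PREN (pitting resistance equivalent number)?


Apply the PREN formula: PREN = Cr + 3.3*Mo + 16*N
PREN = 25.1 + 3.3*1.7 + 16*0.42
PREN = 25.1 + 5.61 + 6.72 = 37.43

37.43


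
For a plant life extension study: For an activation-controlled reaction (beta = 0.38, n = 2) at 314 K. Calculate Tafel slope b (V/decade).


Apply the Tafel slope relation: b = 2.303*R*T/(beta*n*F)
Numerator: 2.303 * 8.314 * 314 = 6012.2
Denominator: 0.38 * 2 * 96485 = 73328.6
b = 6012.2 / 73328.6 = 0.082 V/decade

0.082 V/decade


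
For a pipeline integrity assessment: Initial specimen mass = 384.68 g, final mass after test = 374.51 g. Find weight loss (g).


Weight loss = initial − final
WL = 384.68 − 374.51 = 10.17 g

10.17 g


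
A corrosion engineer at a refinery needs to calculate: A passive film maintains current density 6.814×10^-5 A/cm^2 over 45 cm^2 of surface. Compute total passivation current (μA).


I = i_pass * A, then convert A → μA (×10^6)
I = 6.814×10^-5 * 45 * 10^6 = 3066.3 μA

3066.3 μA


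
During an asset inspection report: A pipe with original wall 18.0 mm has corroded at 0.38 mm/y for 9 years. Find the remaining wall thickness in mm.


Remaining wall = original − CR × time
t = 18.0 − 0.38*9 = 18.0 − 3.42 = 14.58 mm

14.58 mm


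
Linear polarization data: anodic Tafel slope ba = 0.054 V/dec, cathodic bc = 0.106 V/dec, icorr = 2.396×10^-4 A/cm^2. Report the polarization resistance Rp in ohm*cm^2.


Apply the Stern-Geary equation: Rp = ba*bc / (2.303*icorr*(ba+bc))
ba*bc = 0.054*0.106 = 0.005724
ba+bc = 0.16; 2.303*icorr*(ba+bc) = 2.303*2.396×10^-4*0.16 = 8.8287808×10^-5
Rp = 0.005724 / 8.8287808×10^-5 = 64.8 ohm*cm^2

64.8 ohm*cm^2


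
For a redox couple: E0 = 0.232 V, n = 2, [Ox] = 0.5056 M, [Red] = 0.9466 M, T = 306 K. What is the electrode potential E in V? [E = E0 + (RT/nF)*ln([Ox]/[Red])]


Apply the Nernst equation: E = E0 + (RT/nF)*ln([Ox]/[Red])
Step 1: RT/nF = 8.314*306/(2*96485) = 0.01318383 V
Step 2: [Ox]/[Red] = 0.5056/0.9466 = 0.534122
Step 3: ln(0.534122) = -0.627131
Step 4: correction = 0.01318383 * -0.627131 = -0.008 V
E = 0.232 + -0.008 = 0.224 V

0.224 V


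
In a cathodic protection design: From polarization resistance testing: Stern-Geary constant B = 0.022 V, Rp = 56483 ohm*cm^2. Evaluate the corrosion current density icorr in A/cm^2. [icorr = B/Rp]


Apply the Stern-Geary relation: icorr = B / Rp
icorr = 0.022 / 56483 = 3.895×10^-7 A/cm^2

3.895×10^-7 A/cm^2


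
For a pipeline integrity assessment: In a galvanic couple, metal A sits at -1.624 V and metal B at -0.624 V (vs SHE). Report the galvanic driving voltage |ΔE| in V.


Driving voltage is the absolute potential difference.
|ΔE| = |-1.624 − (-0.624)| = 1.0 V

1.0 V


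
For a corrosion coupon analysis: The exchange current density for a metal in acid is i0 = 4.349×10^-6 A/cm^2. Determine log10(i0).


i0 = 4.349×10^-6 A/cm^2
log10(i0) = -5.362

-5.362


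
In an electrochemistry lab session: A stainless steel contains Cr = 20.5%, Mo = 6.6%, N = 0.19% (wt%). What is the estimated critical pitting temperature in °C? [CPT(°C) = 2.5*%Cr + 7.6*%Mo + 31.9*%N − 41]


Apply the ASTM G48 empirical CPT estimate: CPT(°C) = 2.5*%Cr + 7.6*%Mo + 31.9*%N − 41
2.5*20.5 = 51.25; 7.6*6.6 = 50.16; 31.9*0.19 = 6.061
CPT = 51.25 + 50.16 + 6.061 − 41 = 66.471 °C
Rounded to 0.1 °C: CPT ≈ 66.5 °C

66.5 °C


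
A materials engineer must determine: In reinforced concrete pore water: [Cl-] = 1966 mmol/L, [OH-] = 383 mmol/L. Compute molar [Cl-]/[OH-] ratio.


Threshold parameter = [Cl-] / [OH-] (molar basis; both in mmol/L, so units cancel)
Ratio = 1966 / 383 = 5.13

5.13


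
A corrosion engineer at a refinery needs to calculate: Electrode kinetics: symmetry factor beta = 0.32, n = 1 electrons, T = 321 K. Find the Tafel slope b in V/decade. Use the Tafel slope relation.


Apply the Tafel slope relation: b = 2.303*R*T/(beta*n*F)
Numerator: 2.303 * 8.314 * 321 = 6146.23
Denominator: 0.32 * 1 * 96485 = 30875.2
b = 6146.23 / 30875.2 = 0.1991 V/decade

0.1991 V/decade


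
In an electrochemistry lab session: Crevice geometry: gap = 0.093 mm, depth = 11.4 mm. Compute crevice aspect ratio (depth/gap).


Aspect ratio = depth / gap
Ratio = 11.4 / 0.093 = 122.6

122.6


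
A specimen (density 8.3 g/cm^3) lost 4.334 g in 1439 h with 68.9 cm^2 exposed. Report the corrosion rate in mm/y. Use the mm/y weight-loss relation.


Apply the mm/y weight-loss relation: CR = 87600 * W / (D * A * T)
Numerator: 87600 * 4.334 = 379658.4
Denominator: 8.3 * 68.9 * 1439 = 822920.93
CR = 379658.4 / 822920.93 = 0.461355 mm/y

0.461355 mm/y


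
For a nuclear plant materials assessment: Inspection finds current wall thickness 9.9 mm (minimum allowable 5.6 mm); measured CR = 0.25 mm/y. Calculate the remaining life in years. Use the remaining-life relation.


Apply the remaining-life relation: RL = (t_current − t_min) / CR
RL = (9.9 − 5.6) / 0.25 = 4.3 / 0.25 = 17.2 years

17.2 years


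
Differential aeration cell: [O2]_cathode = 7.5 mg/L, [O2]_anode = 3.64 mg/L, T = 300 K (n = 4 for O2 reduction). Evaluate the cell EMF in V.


Apply the Nernst concentration-cell relation: E = (RT/nF)*ln(C_cathode/C_anode)
RT/nF = 8.314*300/(4*96485) = 0.00646266 V
ln(7.5/3.64) = 0.72292
E = 0.00646266 * 0.72292 = 0.00467 V

0.00467 V


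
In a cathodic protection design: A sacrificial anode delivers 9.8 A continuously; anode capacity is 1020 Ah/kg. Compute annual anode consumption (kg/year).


Annual consumption = current * hours per year / capacity
Rate = 9.8 * 8760 / 1020 = 84.2 kg/year

84.2 kg/year


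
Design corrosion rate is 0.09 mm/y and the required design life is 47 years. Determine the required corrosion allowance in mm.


Corrosion allowance = CR × design life
CA = 0.09 * 47 = 4.23 mm

4.23 mm


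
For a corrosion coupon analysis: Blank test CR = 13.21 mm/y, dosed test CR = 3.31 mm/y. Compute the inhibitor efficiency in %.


Apply the inhibitor-efficiency definition: IE = (CR_blank − CR_inh)/CR_blank × 100
IE = (13.21 − 3.31) / 13.21 × 100
IE = 9.9 / 13.21 × 100 = 74.9 %

74.9 %


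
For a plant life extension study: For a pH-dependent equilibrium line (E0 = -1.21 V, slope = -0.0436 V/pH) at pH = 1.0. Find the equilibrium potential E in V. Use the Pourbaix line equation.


Apply the Pourbaix line equation: E = E0 + slope*pH
E = -1.21 + (-0.0436)*1.0 = -1.21 + (-0.0436) = -1.2536 V
Rounded to 3 decimal places: E = -1.254 V

-1.254 V


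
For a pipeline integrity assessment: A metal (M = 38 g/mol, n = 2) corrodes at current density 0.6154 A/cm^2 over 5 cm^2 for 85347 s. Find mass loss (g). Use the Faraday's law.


Apply Faraday's law: m = i*A*t*M / (n*F)
Total charge passed Q = i*A*t = 0.6154*5*85347 = 262612.719 C
m = Q*M/(n*F) = 262612.719*38/(2*96485) = 51.7142 g

51.7142 g


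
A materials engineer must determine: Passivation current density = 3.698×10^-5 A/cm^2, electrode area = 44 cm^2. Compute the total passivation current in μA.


I = i_pass * A, then convert A → μA (×10^6)
I = 3.698×10^-5 * 44 * 10^6 = 1627.12 μA

1627.12 μA


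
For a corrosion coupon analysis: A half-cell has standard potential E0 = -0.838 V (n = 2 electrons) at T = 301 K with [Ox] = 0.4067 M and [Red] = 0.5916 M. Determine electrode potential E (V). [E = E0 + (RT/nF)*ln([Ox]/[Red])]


Apply the Nernst equation: E = E0 + (RT/nF)*ln([Ox]/[Red])
Step 1: RT/nF = 8.314*301/(2*96485) = 0.01296841 V
Step 2: [Ox]/[Red] = 0.4067/0.5916 = 0.687458
Step 3: ln(0.687458) = -0.374755
Step 4: correction = 0.01296841 * -0.374755 = -0.005 V
E = -0.838 + -0.005 = -0.843 V

-0.843 V


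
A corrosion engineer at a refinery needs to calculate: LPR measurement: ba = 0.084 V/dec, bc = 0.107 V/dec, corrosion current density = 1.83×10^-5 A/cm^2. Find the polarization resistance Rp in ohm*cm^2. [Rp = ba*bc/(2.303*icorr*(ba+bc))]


Apply the Stern-Geary equation: Rp = ba*bc / (2.303*icorr*(ba+bc))
ba*bc = 0.084*0.107 = 0.008988
ba+bc = 0.191; 2.303*icorr*(ba+bc) = 2.303*1.83×10^-5*0.191 = 8.0496759×10^-6
Rp = 0.008988 / 8.0496759×10^-6 = 1116.57 ohm*cm^2

1116.57 ohm*cm^2


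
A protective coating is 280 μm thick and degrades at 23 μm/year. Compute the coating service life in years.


Service life = thickness / degradation rate
Life = 280 / 23 = 12.2 years

12.2 years


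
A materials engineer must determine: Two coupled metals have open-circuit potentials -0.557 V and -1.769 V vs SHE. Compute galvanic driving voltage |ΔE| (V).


Driving voltage is the absolute potential difference.
|ΔE| = |-0.557 − (-1.769)| = 1.212 V

1.212 V


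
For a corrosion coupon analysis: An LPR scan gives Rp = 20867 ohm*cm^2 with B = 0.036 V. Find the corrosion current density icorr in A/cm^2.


Apply the Stern-Geary relation: icorr = B / Rp
icorr = 0.036 / 20867 = 1.725×10^-6 A/cm^2

1.725×10^-6 A/cm^2


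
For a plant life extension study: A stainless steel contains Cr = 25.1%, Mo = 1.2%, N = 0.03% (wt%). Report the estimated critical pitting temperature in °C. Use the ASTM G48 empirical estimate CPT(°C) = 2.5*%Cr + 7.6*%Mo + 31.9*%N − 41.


Apply the ASTM G48 empirical CPT estimate: CPT(°C) = 2.5*%Cr + 7.6*%Mo + 31.9*%N − 41
2.5*25.1 = 62.75; 7.6*1.2 = 9.12; 31.9*0.03 = 0.957
CPT = 62.75 + 9.12 + 0.957 − 41 = 31.827 °C
Rounded to 0.1 °C: CPT ≈ 31.8 °C

31.8 °C


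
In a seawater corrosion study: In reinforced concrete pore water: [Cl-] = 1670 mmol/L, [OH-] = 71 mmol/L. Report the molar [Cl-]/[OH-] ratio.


Threshold parameter = [Cl-] / [OH-] (molar basis; both in mmol/L, so units cancel)
Ratio = 1670 / 71 = 23.52

23.52


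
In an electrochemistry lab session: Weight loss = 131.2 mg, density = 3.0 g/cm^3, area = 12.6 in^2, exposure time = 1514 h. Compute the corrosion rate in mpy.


Apply the mpy weight-loss relation: CR = 534 * W / (D * A * T)
Numerator: 534 * 131.2 = 70060.8
Denominator: 3.0 * 12.6 * 1514 = 57229.2
CR = 70060.8 / 57229.2 = 1.2242 mpy

1.2242 mpy


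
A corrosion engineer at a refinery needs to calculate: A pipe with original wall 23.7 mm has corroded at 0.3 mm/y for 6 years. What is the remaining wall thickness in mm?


Remaining wall = original − CR × time
t = 23.7 − 0.3*6 = 23.7 − 1.8 = 21.9 mm

21.9 mm


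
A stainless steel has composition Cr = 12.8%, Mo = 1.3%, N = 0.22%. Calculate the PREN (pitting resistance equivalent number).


Apply the PREN formula: PREN = Cr + 3.3*Mo + 16*N
PREN = 12.8 + 3.3*1.3 + 16*0.22
PREN = 12.8 + 4.29 + 3.52 = 20.61

20.61


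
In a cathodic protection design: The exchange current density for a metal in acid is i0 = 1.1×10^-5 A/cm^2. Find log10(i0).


i0 = 1.1×10^-5 A/cm^2
log10(i0) = -4.959

-4.959


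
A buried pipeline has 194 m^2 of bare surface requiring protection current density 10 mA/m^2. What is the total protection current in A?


I = area * current density, then convert mA → A (÷1000)
I = 194 * 10 / 1000 = 1.94 A

1.94 A


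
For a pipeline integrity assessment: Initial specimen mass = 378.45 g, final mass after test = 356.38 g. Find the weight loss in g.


Weight loss = initial − final
WL = 378.45 − 356.38 = 22.07 g

22.07 g


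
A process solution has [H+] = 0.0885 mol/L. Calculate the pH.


pH = −log10[H+]
pH = −log10(0.0885) = 1.05

1.05


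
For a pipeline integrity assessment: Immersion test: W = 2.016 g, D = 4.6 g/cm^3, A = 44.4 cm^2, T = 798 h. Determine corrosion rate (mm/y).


Apply the mm/y weight-loss relation: CR = 87600 * W / (D * A * T)
Numerator: 87600 * 2.016 = 176601.6
Denominator: 4.6 * 44.4 * 798 = 162983.52
CR = 176601.6 / 162983.52 = 1.083555 mm/y

1.083555 mm/y


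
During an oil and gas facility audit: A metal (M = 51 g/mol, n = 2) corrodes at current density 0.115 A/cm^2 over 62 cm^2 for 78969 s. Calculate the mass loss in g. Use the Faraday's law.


Apply Faraday's law: m = i*A*t*M / (n*F)
Total charge passed Q = i*A*t = 0.115*62*78969 = 563048.97 C
m = Q*M/(n*F) = 563048.97*51/(2*96485) = 148.8081 g

148.8081 g


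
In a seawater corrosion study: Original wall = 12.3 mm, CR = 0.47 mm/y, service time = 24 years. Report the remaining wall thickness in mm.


Remaining wall = original − CR × time
t = 12.3 − 0.47*24 = 12.3 − 11.28 = 1.02 mm

1.02 mm


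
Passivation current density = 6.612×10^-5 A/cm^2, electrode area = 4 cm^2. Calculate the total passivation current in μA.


I = i_pass * A, then convert A → μA (×10^6)
I = 6.612×10^-5 * 4 * 10^6 = 264.48 μA

264.48 μA


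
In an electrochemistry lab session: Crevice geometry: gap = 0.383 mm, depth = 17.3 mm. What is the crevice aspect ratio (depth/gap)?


Aspect ratio = depth / gap
Ratio = 17.3 / 0.383 = 45.2

45.2


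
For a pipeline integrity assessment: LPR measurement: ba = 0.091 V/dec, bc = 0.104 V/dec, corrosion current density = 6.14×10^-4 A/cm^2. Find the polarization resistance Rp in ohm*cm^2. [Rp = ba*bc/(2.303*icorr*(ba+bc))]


Apply the Stern-Geary equation: Rp = ba*bc / (2.303*icorr*(ba+bc))
ba*bc = 0.091*0.104 = 0.009464
ba+bc = 0.195; 2.303*icorr*(ba+bc) = 2.303*6.14×10^-4*0.195 = 2.7573819×10^-4
Rp = 0.009464 / 2.7573819×10^-4 = 34.3 ohm*cm^2

34.3 ohm*cm^2


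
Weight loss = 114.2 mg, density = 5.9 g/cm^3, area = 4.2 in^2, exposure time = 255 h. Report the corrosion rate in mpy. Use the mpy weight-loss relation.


Apply the mpy weight-loss relation: CR = 534 * W / (D * A * T)
Numerator: 534 * 114.2 = 60982.8
Denominator: 5.9 * 4.2 * 255 = 6318.9
CR = 60982.8 / 6318.9 = 9.65086 mpy

9.65086 mpy


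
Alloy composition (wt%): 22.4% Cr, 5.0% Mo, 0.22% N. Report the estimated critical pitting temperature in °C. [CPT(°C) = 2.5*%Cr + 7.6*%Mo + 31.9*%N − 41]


Apply the ASTM G48 empirical CPT estimate: CPT(°C) = 2.5*%Cr + 7.6*%Mo + 31.9*%N − 41
2.5*22.4 = 56; 7.6*5.0 = 38; 31.9*0.22 = 7.018
CPT = 56 + 38 + 7.018 − 41 = 60.018 °C
Rounded to 0.1 °C: CPT ≈ 60.0 °C

60.0 °C


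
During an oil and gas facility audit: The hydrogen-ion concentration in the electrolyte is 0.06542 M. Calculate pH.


pH = −log10[H+]
pH = −log10(0.06542) = 1.18

1.18


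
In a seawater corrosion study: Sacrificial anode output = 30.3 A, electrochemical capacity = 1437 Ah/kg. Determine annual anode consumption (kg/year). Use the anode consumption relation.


Annual consumption = current * hours per year / capacity
Rate = 30.3 * 8760 / 1437 = 184.7 kg/year

184.7 kg/year


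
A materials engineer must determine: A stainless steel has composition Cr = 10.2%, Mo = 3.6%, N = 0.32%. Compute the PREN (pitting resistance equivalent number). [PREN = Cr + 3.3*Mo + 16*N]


Apply the PREN formula: PREN = Cr + 3.3*Mo + 16*N
PREN = 10.2 + 3.3*3.6 + 16*0.32
PREN = 10.2 + 11.88 + 5.12 = 27.2

27.2


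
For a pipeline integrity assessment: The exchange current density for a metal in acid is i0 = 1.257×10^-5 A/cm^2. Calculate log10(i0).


i0 = 1.257×10^-5 A/cm^2
log10(i0) = -4.901

-4.901


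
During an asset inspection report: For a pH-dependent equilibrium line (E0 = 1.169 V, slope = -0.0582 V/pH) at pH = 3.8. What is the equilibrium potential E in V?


Apply the Pourbaix line equation: E = E0 + slope*pH
E = 1.169 + (-0.0582)*3.8 = 1.169 + (-0.22116) = 0.94784 V
Rounded to 4 decimal places: E = 0.9478 V

0.9478 V


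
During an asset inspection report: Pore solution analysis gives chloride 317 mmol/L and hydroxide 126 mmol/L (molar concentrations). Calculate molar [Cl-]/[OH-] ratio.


Threshold parameter = [Cl-] / [OH-] (molar basis; both in mmol/L, so units cancel)
Ratio = 317 / 126 = 2.52

2.52


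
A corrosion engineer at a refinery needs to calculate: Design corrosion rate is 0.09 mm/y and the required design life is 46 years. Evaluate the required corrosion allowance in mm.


Corrosion allowance = CR × design life
CA = 0.09 * 46 = 4.14 mm

4.14 mm


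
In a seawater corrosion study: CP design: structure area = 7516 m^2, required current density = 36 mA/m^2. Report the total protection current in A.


I = area * current density, then convert mA → A (÷1000)
I = 7516 * 36 / 1000 = 270.58 A

270.58 A


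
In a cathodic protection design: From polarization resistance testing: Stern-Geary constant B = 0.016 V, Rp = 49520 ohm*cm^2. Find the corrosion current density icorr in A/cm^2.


Apply the Stern-Geary relation: icorr = B / Rp
icorr = 0.016 / 49520 = 3.231×10^-7 A/cm^2

3.231×10^-7 A/cm^2


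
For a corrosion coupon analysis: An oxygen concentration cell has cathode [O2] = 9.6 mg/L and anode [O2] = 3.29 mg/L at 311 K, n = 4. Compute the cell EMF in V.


Apply the Nernst concentration-cell relation: E = (RT/nF)*ln(C_cathode/C_anode)
RT/nF = 8.314*311/(4*96485) = 0.00669963 V
ln(9.6/3.29) = 1.07088
E = 0.00669963 * 1.07088 = 0.00717 V

0.00717 V


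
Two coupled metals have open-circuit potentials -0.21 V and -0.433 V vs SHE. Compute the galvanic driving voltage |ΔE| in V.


Driving voltage is the absolute potential difference.
|ΔE| = |-0.21 − (-0.433)| = 0.223 V

0.223 V


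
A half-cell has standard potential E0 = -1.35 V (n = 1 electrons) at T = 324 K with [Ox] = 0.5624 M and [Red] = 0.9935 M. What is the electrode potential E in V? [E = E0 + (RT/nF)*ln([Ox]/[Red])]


Apply the Nernst equation: E = E0 + (RT/nF)*ln([Ox]/[Red])
Step 1: RT/nF = 8.314*324/(1*96485) = 0.0279187 V
Step 2: [Ox]/[Red] = 0.5624/0.9935 = 0.56608
Step 3: ln(0.56608) = -0.56902
Step 4: correction = 0.0279187 * -0.56902 = -0.0159 V
E = -1.35 + -0.0159 = -1.3659 V

-1.3659 V


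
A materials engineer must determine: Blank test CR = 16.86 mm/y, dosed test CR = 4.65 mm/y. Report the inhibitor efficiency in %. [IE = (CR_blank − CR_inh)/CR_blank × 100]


Apply the inhibitor-efficiency definition: IE = (CR_blank − CR_inh)/CR_blank × 100
IE = (16.86 − 4.65) / 16.86 × 100
IE = 12.21 / 16.86 × 100 = 72.4 %

72.4 %


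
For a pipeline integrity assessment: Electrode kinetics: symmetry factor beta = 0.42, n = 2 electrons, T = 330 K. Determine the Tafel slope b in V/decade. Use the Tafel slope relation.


Apply the Tafel slope relation: b = 2.303*R*T/(beta*n*F)
Numerator: 2.303 * 8.314 * 330 = 6318.56
Denominator: 0.42 * 2 * 96485 = 81047.4
b = 6318.56 / 81047.4 = 0.078 V/decade

0.078 V/decade


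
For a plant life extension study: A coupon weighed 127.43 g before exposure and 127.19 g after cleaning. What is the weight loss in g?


Weight loss = initial − final
WL = 127.43 − 127.19 = 0.24 g

0.24 g


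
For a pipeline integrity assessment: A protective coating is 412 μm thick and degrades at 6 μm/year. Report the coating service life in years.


Service life = thickness / degradation rate
Life = 412 / 6 = 68.7 years

68.7 years


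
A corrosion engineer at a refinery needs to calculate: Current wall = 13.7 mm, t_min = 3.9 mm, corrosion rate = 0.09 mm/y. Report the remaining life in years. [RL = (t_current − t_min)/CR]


Apply the remaining-life relation: RL = (t_current − t_min) / CR
RL = (13.7 − 3.9) / 0.09 = 9.8 / 0.09 = 108.9 years

108.9 years


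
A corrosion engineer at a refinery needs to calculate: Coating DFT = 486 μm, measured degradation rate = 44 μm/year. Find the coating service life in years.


Service life = thickness / degradation rate
Life = 486 / 44 = 11.0 years

11.0 years


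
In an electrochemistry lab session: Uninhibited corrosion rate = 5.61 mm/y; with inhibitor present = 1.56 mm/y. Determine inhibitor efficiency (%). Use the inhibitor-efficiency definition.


Apply the inhibitor-efficiency definition: IE = (CR_blank − CR_inh)/CR_blank × 100
IE = (5.61 − 1.56) / 5.61 × 100
IE = 4.05 / 5.61 × 100 = 72.2 %

72.2 %
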